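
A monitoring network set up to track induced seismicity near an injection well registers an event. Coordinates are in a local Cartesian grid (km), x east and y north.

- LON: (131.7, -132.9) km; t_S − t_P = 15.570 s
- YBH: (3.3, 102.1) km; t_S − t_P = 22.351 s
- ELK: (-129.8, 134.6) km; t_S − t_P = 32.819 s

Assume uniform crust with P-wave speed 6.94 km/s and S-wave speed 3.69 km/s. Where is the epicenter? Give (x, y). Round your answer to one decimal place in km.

Distance from S−P lag: d = Δt · v_P v_S / (v_P − v_S) = Δt · (6.94·3.69)/(6.94−3.69) ≈ 7.8796·Δt.
So d_LON = 122.68, d_YBH = 176.12, d_ELK = 258.60 km.
Circle about each station: (x − 131.7)² + (y + 132.9)² = 122.68²; (x − 3.3)² + (y − 102.1)² = 176.12²; (x + 129.8)² + (y − 134.6)² = 258.60².
Subtracting pairs of circle equations eliminates x²+y² and gives linear equations (the radical axes):
-256.8 x + 470.0 y = -40539.87
-523.0 x + 535.0 y = -51865.68
Solving the 2×2 system: x ≈ 24.8, y ≈ -72.7 km.

(24.8, -72.7)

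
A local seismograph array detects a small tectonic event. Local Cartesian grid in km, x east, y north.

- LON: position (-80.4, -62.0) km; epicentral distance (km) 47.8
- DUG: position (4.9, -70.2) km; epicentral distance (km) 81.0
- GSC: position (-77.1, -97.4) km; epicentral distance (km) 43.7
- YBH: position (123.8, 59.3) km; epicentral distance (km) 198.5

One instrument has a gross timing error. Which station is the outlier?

Solve using three stations at a time. Using LON, DUG, YBH (subtract circle equations pairwise → linear system) gives (x, y) ≈ (-58.3, -19.6).
Distances from that point to each station vs reported:
  LON: calculated 47.8 vs reported 47.8 → residual 0.0 km
  DUG: calculated 81.0 vs reported 81.0 → residual 0.0 km
  GSC: calculated 80.0 vs reported 43.7 → residual 36.3 km
  YBH: calculated 198.5 vs reported 198.5 → residual 0.0 km
LON, DUG, YBH are mutually consistent (residuals ≈ 0); GSC is off by 36.3 km.

GSC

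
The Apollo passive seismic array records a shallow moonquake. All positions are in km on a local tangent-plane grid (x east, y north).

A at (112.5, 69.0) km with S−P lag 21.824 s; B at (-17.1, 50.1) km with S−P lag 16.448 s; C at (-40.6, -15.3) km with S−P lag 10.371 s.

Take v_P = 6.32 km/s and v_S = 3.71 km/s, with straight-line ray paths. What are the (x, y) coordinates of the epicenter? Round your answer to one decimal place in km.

6.3 km east, -95.8 km north

Distance from S−P lag: d = Δt · v_P v_S / (v_P − v_S) = Δt · (6.32·3.71)/(6.32−3.71) ≈ 8.9836·Δt.
So d_A = 196.06, d_B = 147.76, d_C = 93.17 km.
Circle about each station: (x − 112.5)² + (y − 69.0)² = 196.06²; (x + 17.1)² + (y − 50.1)² = 147.76²; (x + 40.6)² + (y + 15.3)² = 93.17².
Subtracting the A equation from the B and C equations removes the quadratic terms:
-259.2 x − 37.8 y = 1991.68
-306.2 x − 168.6 y = 14224.07
Solving the 2×2 system: x ≈ 6.3, y ≈ -95.8 km.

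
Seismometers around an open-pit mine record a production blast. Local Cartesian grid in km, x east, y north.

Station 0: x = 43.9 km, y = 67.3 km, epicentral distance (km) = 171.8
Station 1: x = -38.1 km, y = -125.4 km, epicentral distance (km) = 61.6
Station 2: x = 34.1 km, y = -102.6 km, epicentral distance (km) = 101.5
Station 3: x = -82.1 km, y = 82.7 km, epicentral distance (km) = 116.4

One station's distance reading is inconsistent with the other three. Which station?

Solve using three stations at a time. Using Station 0, Station 1, Station 2 (subtract circle equations pairwise → linear system) gives (x, y) ≈ (-61.5, -68.4).
Distances from that point to each station vs reported:
  Station 0: calculated 171.8 vs reported 171.8 → residual 0.0 km
  Station 1: calculated 61.6 vs reported 61.6 → residual 0.0 km
  Station 2: calculated 101.5 vs reported 101.5 → residual 0.0 km
  Station 3: calculated 152.5 vs reported 116.4 → residual 36.1 km
Station 0, Station 1, Station 2 are mutually consistent (residuals ≈ 0); Station 3 is off by 36.1 km.

Station 3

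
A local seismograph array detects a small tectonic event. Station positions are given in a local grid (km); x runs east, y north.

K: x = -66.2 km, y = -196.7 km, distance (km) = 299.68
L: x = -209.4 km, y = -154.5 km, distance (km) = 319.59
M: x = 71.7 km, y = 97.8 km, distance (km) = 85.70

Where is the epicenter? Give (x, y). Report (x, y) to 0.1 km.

Circle about each station: (x + 66.2)² + (y + 196.7)² = 299.68²; (x + 209.4)² + (y + 154.5)² = 319.59²; (x − 71.7)² + (y − 97.8)² = 85.70².
Subtracting pairs of circle equations eliminates x²+y² and gives linear equations (the radical axes):
-286.4 x + 84.4 y = 12315.61
275.8 x + 589.0 y = 54096.01
Solving the 2×2 system: x ≈ -14.0, y ≈ 98.4 km.

x ≈ -14.0 km, y ≈ 98.4 km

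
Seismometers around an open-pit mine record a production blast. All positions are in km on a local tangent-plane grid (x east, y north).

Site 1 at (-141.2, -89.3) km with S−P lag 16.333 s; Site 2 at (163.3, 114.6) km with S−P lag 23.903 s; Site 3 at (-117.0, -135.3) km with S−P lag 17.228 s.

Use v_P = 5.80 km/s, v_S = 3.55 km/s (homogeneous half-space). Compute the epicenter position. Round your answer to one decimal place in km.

(-8.1, -21.3)

Distance from S−P lag: d = Δt · v_P v_S / (v_P − v_S) = Δt · (5.80·3.55)/(5.80−3.55) ≈ 9.1511·Δt.
So d_Site 1 = 149.47, d_Site 2 = 218.74, d_Site 3 = 157.66 km.
Circle about each station: (x + 141.2)² + (y + 89.3)² = 149.47²; (x − 163.3)² + (y − 114.6)² = 218.74²; (x + 117.0)² + (y + 135.3)² = 157.66².
Subtracting the Site 1 equation from the Site 2 and Site 3 equations removes the quadratic terms:
609.0 x + 407.8 y = -13617.79
48.4 x − 92.0 y = 1567.77
Solving the 2×2 system: x ≈ -8.1, y ≈ -21.3 km.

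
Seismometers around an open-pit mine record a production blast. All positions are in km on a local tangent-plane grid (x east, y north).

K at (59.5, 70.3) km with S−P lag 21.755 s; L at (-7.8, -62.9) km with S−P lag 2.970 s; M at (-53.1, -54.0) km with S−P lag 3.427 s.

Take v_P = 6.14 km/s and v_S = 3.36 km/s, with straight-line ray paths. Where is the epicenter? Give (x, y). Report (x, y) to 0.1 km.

(-29.8, -64.2)

Distance from S−P lag: d = Δt · v_P v_S / (v_P − v_S) = Δt · (6.14·3.36)/(6.14−3.36) ≈ 7.4210·Δt.
So d_K = 161.44, d_L = 22.04, d_M = 25.43 km.
Circle about each station: (x − 59.5)² + (y − 70.3)² = 161.44²; (x + 7.8)² + (y + 62.9)² = 22.04²; (x + 53.1)² + (y + 54.0)² = 25.43².
Subtracting pairs of circle equations eliminates x²+y² and gives linear equations (the radical axes):
-134.6 x − 266.4 y = 21112.02
-225.2 x − 248.6 y = 22669.46
Solving the 2×2 system: x ≈ -29.8, y ≈ -64.2 km.
Check against K (with the unrounded x, y): √((x − 59.5)²+(y − 70.3)²) = 161.44 ≈ 161.44 km. ✓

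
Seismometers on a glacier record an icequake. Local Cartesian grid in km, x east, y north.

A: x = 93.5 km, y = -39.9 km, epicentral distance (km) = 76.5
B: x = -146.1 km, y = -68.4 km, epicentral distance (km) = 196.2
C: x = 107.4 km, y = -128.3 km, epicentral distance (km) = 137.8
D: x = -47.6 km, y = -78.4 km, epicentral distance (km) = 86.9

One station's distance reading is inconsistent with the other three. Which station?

B

Solve using three stations at a time. Using A, C, D (subtract circle equations pairwise → linear system) gives (x, y) ≈ (19.0, -22.6).
Distances from that point to each station vs reported:
  A: calculated 76.5 vs reported 76.5 → residual 0.0 km
  B: calculated 171.3 vs reported 196.2 → residual 24.9 km
  C: calculated 137.8 vs reported 137.8 → residual 0.0 km
  D: calculated 86.9 vs reported 86.9 → residual 0.0 km
A, C, D are mutually consistent (residuals ≈ 0); B is off by 24.9 km.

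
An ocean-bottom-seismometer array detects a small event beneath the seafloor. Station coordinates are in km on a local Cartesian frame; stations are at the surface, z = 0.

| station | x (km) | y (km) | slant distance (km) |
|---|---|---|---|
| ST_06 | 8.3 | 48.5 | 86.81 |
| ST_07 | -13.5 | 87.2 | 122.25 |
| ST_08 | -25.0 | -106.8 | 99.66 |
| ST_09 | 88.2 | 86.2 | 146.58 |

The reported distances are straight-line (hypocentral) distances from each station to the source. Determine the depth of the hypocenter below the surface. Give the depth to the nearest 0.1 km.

47.4 km

Each station gives a sphere (x−x_i)² + (y−y_i)² + z² = d_i² (stations at z=0).
Subtracting the ST_06 sphere from ST_07 and ST_08: z² cancels, leaving linear equations in x and y:
-43.6 x + 77.4 y = -2044.14
-66.6 x − 310.6 y = 7213.96
Solving: x ≈ 4.094, y ≈ -24.104 km (keep extra digits for the depth step; rounded: 4.1, -24.1).
Then from the ST_06 sphere: z² = 86.81² − (x − 8.3)² − (y − 48.5)² with x = 4.094, y = -24.104, so z ≈ 47.402 ≈ 47.4 km.
Check against ST_09 (with the unrounded solution): distance 146.59 ≈ 146.58 km. ✓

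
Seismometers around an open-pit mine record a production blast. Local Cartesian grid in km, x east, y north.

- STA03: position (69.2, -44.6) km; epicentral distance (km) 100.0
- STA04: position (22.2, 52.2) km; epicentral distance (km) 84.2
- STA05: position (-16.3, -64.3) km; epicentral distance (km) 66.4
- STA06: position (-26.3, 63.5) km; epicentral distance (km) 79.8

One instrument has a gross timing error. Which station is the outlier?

STA05

Solve using three stations at a time. Using STA03, STA04, STA06 (subtract circle equations pairwise → linear system) gives (x, y) ≈ (-26.8, -16.4).
Distances from that point to each station vs reported:
  STA03: calculated 100.0 vs reported 100.0 → residual 0.0 km
  STA04: calculated 84.3 vs reported 84.2 → residual 0.1 km
  STA05: calculated 49.1 vs reported 66.4 → residual 17.3 km
  STA06: calculated 79.9 vs reported 79.8 → residual 0.1 km
STA03, STA04, STA06 are mutually consistent (residuals ≈ 0); STA05 is off by 17.3 km.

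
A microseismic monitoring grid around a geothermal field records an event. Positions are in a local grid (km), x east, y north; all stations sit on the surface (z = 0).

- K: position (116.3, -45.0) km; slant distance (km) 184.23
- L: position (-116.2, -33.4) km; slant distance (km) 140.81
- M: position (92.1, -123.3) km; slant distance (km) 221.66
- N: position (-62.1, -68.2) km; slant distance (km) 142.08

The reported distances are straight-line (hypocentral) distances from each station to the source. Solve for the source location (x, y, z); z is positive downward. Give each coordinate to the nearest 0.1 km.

x ≈ -25.7 km, y ≈ 53.0 km, depth ≈ 64.6 km

Each station gives a sphere (x−x_i)² + (y−y_i)² + z² = d_i² (stations at z=0).
Subtracting the K sphere from L and M: z² cancels, leaving linear equations in x and y:
-465.0 x + 23.2 y = 13180.55
-48.4 x − 156.6 y = -7057.85
Solving: x ≈ -25.700, y ≈ 53.012 km (keep extra digits for the depth step; rounded: -25.7, 53.0).
Then from the K sphere: z² = 184.23² − (x − 116.3)² − (y + 45.0)² with x = -25.700, y = 53.012, so z ≈ 64.578 ≈ 64.6 km.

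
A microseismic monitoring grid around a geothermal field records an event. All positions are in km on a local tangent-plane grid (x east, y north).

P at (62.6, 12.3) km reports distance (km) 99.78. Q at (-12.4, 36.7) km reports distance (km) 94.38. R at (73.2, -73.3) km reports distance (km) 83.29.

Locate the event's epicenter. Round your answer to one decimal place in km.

Circle about each station: (x − 62.6)² + (y − 12.3)² = 99.78²; (x + 12.4)² + (y − 36.7)² = 94.38²; (x − 73.2)² + (y + 73.3)² = 83.29².
Subtracting the P equation from the Q and R equations removes the quadratic terms:
-150.0 x + 48.8 y = -1520.94
21.2 x − 171.2 y = 9679.90
Solving the 2×2 system: x ≈ -8.6, y ≈ -57.6 km.

-8.6 km east, -57.6 km north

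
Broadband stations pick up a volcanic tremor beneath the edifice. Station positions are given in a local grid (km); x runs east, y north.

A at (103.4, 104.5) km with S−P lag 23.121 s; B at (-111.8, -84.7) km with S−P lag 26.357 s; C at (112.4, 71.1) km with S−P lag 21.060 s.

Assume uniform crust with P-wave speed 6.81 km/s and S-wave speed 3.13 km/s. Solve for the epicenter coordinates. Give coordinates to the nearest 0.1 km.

Distance from S−P lag: d = Δt · v_P v_S / (v_P − v_S) = Δt · (6.81·3.13)/(6.81−3.13) ≈ 5.7922·Δt.
So d_A = 133.92, d_B = 152.67, d_C = 121.98 km.
Circle about each station: (x − 103.4)² + (y − 104.5)² = 133.92²; (x + 111.8)² + (y + 84.7)² = 152.67²; (x − 112.4)² + (y − 71.1)² = 121.98².
Subtracting pairs of circle equations eliminates x²+y² and gives linear equations (the radical axes):
-430.4 x − 378.4 y = -7312.04
18.0 x − 66.8 y = -867.39
Solving the 2×2 system: x ≈ 4.5, y ≈ 14.2 km.
Check against A (with the unrounded x, y): √((x − 103.4)²+(y − 104.5)²) = 133.92 ≈ 133.92 km. ✓

4.5 km east, 14.2 km north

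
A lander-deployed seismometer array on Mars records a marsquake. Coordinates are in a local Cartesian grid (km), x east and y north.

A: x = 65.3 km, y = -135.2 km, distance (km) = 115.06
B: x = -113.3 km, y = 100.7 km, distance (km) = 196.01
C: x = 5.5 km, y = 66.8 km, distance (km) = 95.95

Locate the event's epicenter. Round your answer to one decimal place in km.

Circle about each station: (x − 65.3)² + (y + 135.2)² = 115.06²; (x + 113.3)² + (y − 100.7)² = 196.01²; (x − 5.5)² + (y − 66.8)² = 95.95².
Subtracting pairs of circle equations eliminates x²+y² and gives linear equations (the radical axes):
-357.2 x + 471.8 y = -24746.87
-119.6 x + 404.0 y = -14018.24
Solving the 2×2 system: x ≈ 38.5, y ≈ -23.3 km.

(38.5, -23.3)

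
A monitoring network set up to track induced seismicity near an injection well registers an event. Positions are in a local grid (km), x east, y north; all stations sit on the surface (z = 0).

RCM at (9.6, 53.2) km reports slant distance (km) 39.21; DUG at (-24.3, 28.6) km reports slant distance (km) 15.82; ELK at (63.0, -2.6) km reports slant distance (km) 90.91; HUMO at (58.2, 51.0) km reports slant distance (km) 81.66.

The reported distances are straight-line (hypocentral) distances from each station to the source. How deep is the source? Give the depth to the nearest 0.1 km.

Each station gives a sphere (x−x_i)² + (y−y_i)² + z² = d_i² (stations at z=0).
Subtracting the RCM sphere from DUG and ELK: z² cancels, leaving linear equations in x and y:
-67.8 x − 49.2 y = -226.80
106.8 x − 111.6 y = -5673.84
Solving: x ≈ -19.799, y ≈ 31.894 km (keep extra digits for the depth step; rounded: -19.8, 31.9).
Then from the RCM sphere: z² = 39.21² − (x − 9.6)² − (y − 53.2)² with x = -19.799, y = 31.894, so z ≈ 14.805 ≈ 14.8 km.
Check against HUMO (with the unrounded solution): distance 81.66 ≈ 81.66 km. ✓

depth ≈ 14.8 km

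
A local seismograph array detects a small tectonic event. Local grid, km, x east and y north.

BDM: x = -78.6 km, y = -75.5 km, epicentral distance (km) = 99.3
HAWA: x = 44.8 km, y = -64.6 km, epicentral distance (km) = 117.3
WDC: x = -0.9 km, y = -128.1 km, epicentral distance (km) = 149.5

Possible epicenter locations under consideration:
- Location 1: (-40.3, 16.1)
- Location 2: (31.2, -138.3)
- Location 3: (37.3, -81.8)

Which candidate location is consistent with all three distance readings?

Location 1

For each candidate, compare |candidate − station| to the reported distance:
Location 1: residuals BDM 0.0, HAWA 0.0, WDC 0.0 → max 0.0 km
Location 2: residuals BDM 27.2, HAWA 42.4, WDC 115.8 → max 115.8 km
Location 3: residuals BDM 16.8, HAWA 98.5, WDC 89.5 → max 98.5 km
Only Location 1 has all residuals ≈ 0.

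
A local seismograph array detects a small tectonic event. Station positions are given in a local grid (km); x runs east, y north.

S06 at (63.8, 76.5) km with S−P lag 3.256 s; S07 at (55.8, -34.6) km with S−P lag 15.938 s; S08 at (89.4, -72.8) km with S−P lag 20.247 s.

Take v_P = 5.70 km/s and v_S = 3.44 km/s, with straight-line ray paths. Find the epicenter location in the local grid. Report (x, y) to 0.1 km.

Distance from S−P lag: d = Δt · v_P v_S / (v_P − v_S) = Δt · (5.70·3.44)/(5.70−3.44) ≈ 8.6761·Δt.
So d_S06 = 28.25, d_S07 = 138.28, d_S08 = 175.67 km.
Circle about each station: (x − 63.8)² + (y − 76.5)² = 28.25²; (x − 55.8)² + (y + 34.6)² = 138.28²; (x − 89.4)² + (y + 72.8)² = 175.67².
Subtracting the S06 equation from the S07 and S08 equations removes the quadratic terms:
-16.0 x − 222.2 y = -23935.19
51.2 x − 298.6 y = -26692.38
Solving the 2×2 system: x ≈ 75.3, y ≈ 102.3 km.

(75.3, 102.3)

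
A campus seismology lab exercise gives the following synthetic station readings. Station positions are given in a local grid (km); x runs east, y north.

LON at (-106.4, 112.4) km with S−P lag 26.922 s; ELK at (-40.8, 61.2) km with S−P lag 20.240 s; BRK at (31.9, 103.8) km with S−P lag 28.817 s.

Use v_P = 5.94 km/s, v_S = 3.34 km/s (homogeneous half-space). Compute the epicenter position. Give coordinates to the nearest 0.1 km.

Distance from S−P lag: d = Δt · v_P v_S / (v_P − v_S) = Δt · (5.94·3.34)/(5.94−3.34) ≈ 7.6306·Δt.
So d_LON = 205.43, d_ELK = 154.44, d_BRK = 219.89 km.
Circle about each station: (x + 106.4)² + (y − 112.4)² = 205.43²; (x + 40.8)² + (y − 61.2)² = 154.44²; (x − 31.9)² + (y − 103.8)² = 219.89².
Subtracting the LON equation from the ELK and BRK equations removes the quadratic terms:
131.2 x − 102.4 y = -194.87
276.6 x − 17.2 y = -18312.80
Solving the 2×2 system: x ≈ -71.8, y ≈ -90.1 km.

-71.8 km east, -90.1 km north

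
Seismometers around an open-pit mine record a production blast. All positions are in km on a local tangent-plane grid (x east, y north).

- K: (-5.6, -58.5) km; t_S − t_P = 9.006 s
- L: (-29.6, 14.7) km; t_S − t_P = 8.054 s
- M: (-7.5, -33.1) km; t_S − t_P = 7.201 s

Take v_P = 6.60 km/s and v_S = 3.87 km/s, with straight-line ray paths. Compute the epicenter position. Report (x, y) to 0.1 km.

Distance from S−P lag: d = Δt · v_P v_S / (v_P − v_S) = Δt · (6.60·3.87)/(6.60−3.87) ≈ 9.3560·Δt.
So d_K = 84.26, d_L = 75.35, d_M = 67.37 km.
Circle about each station: (x + 5.6)² + (y + 58.5)² = 84.26²; (x + 29.6)² + (y − 14.7)² = 75.35²; (x + 7.5)² + (y + 33.1)² = 67.37².
Subtracting the K equation from the L and M equations removes the quadratic terms:
-48.0 x + 146.4 y = -939.23
-3.8 x + 50.8 y = 259.28
Solving the 2×2 system: x ≈ 45.5, y ≈ 8.5 km.

x ≈ 45.5 km, y ≈ 8.5 km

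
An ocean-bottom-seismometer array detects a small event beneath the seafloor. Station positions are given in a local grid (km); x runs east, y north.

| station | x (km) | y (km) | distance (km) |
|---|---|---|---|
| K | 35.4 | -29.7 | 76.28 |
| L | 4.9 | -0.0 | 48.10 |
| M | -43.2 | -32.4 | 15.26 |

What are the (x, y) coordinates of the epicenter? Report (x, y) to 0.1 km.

Circle about each station: (x − 35.4)² + (y + 29.7)² = 76.28²; (x − 4.9)² + y² = 48.10²; (x + 43.2)² + (y + 32.4)² = 15.26².
Subtracting the K equation from the L and M equations removes the quadratic terms:
-61.0 x + 59.4 y = 1393.79
-157.2 x − 5.4 y = 6366.52
Solving the 2×2 system: x ≈ -39.9, y ≈ -17.5 km.
Check against K (with the unrounded x, y): √((x − 35.4)²+(y + 29.7)²) = 76.28 ≈ 76.28 km. ✓

(-39.9, -17.5)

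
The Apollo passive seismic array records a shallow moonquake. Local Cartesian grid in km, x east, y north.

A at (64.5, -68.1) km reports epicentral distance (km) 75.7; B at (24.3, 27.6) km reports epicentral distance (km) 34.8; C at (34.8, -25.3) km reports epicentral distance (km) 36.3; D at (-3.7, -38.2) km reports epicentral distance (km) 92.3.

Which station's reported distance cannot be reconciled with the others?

D

Solve using three stations at a time. Using A, B, C (subtract circle equations pairwise → linear system) gives (x, y) ≈ (52.3, 6.7).
Distances from that point to each station vs reported:
  A: calculated 75.8 vs reported 75.7 → residual 0.1 km
  B: calculated 34.9 vs reported 34.8 → residual 0.1 km
  C: calculated 36.4 vs reported 36.3 → residual 0.1 km
  D: calculated 71.7 vs reported 92.3 → residual 20.6 km
A, B, C are mutually consistent (residuals ≈ 0); D is off by 20.6 km.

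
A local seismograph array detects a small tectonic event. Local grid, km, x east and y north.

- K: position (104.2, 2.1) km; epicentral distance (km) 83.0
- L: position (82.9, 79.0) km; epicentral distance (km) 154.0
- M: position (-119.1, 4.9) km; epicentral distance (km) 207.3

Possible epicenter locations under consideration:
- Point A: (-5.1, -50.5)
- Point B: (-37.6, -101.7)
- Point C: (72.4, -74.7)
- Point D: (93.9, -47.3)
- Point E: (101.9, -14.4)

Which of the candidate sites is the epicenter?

For each candidate, compare |candidate − station| to the reported distance:
Point A: residuals K 38.3, L 2.6, M 80.6 → max 80.6 km
Point B: residuals K 92.7, L 63.2, M 73.1 → max 92.7 km
Point C: residuals K 0.1, L 0.1, M 0.1 → max 0.1 km
Point D: residuals K 32.5, L 27.2, M 12.0 → max 32.5 km
Point E: residuals K 66.3, L 58.7, M 14.5 → max 66.3 km
Only Point C has all residuals ≈ 0.

Point C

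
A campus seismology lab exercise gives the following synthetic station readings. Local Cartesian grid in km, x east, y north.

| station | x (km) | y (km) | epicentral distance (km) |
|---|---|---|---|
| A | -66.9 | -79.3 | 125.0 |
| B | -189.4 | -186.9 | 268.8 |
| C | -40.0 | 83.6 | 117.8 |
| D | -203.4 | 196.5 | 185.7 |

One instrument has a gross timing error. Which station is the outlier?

Solve using three stations at a time. Using A, C, D (subtract circle equations pairwise → linear system) gives (x, y) ≈ (-140.3, 21.9).
Distances from that point to each station vs reported:
  A: calculated 125.0 vs reported 125.0 → residual 0.0 km
  B: calculated 214.5 vs reported 268.8 → residual 54.3 km
  C: calculated 117.8 vs reported 117.8 → residual 0.0 km
  D: calculated 185.7 vs reported 185.7 → residual 0.0 km
A, C, D are mutually consistent (residuals ≈ 0); B is off by 54.3 km.

B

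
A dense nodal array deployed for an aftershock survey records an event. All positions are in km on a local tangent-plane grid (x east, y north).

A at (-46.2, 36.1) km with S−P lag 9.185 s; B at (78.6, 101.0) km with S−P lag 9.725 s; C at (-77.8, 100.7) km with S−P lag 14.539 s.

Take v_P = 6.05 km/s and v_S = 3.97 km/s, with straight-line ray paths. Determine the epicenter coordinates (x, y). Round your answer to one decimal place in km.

50.4 km east, -7.7 km north

Distance from S−P lag: d = Δt · v_P v_S / (v_P − v_S) = Δt · (6.05·3.97)/(6.05−3.97) ≈ 11.5474·Δt.
So d_A = 106.06, d_B = 112.30, d_C = 167.89 km.
Circle about each station: (x + 46.2)² + (y − 36.1)² = 106.06²; (x − 78.6)² + (y − 101.0)² = 112.30²; (x + 77.8)² + (y − 100.7)² = 167.89².
Subtracting the A equation from the B and C equations removes the quadratic terms:
249.6 x + 129.8 y = 11578.74
-63.2 x + 129.2 y = -4182.65
Solving the 2×2 system: x ≈ 50.4, y ≈ -7.7 km.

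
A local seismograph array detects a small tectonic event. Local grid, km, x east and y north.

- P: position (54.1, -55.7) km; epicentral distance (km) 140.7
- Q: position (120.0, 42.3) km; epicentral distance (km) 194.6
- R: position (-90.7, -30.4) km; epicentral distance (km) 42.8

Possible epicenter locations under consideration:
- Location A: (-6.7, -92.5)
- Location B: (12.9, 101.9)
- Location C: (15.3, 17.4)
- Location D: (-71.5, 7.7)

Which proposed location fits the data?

Location D

For each candidate, compare |candidate − station| to the reported distance:
Location A: residuals P 69.6, Q 9.6, R 61.7 → max 69.6 km
Location B: residuals P 22.2, Q 72.0, R 125.2 → max 125.2 km
Location C: residuals P 57.9, Q 87.0, R 73.5 → max 87.0 km
Location D: residuals P 0.0, Q 0.0, R 0.1 → max 0.1 km
Only Location D has all residuals ≈ 0.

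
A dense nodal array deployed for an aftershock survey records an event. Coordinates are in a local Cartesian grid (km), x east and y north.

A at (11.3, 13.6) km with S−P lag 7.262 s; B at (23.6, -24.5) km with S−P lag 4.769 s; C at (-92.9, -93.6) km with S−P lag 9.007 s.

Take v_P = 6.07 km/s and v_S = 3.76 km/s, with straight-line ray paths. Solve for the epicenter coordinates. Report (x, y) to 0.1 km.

Distance from S−P lag: d = Δt · v_P v_S / (v_P − v_S) = Δt · (6.07·3.76)/(6.07−3.76) ≈ 9.8802·Δt.
So d_A = 71.75, d_B = 47.12, d_C = 88.99 km.
Circle about each station: (x − 11.3)² + (y − 13.6)² = 71.75²; (x − 23.6)² + (y + 24.5)² = 47.12²; (x + 92.9)² + (y + 93.6)² = 88.99².
Subtracting pairs of circle equations eliminates x²+y² and gives linear equations (the radical axes):
24.6 x − 76.2 y = 3772.33
-208.4 x − 214.4 y = 14307.56
Solving the 2×2 system: x ≈ -13.3, y ≈ -53.8 km.

-13.3 km east, -53.8 km north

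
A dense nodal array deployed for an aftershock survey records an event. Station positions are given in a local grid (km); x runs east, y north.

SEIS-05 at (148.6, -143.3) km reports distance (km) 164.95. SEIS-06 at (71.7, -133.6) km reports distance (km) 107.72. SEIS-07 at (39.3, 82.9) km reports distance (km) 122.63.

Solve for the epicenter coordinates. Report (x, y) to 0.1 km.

(21.3, -38.4)

Circle about each station: (x − 148.6)² + (y + 143.3)² = 164.95²; (x − 71.7)² + (y + 133.6)² = 107.72²; (x − 39.3)² + (y − 82.9)² = 122.63².
Subtracting the SEIS-05 equation from the SEIS-06 and SEIS-07 equations removes the quadratic terms:
-153.8 x + 19.4 y = -4022.10
-218.6 x + 452.4 y = -22029.56
Solving the 2×2 system: x ≈ 21.3, y ≈ -38.4 km.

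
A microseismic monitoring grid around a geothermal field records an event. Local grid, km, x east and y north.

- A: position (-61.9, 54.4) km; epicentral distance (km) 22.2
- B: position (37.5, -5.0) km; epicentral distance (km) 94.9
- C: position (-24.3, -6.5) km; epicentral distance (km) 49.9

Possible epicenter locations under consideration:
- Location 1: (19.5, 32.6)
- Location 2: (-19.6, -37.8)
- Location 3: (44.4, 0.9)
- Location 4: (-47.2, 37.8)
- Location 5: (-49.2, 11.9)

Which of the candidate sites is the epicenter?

For each candidate, compare |candidate − station| to the reported distance:
Location 1: residuals A 62.1, B 53.2, C 8.8 → max 62.1 km
Location 2: residuals A 79.2, B 29.0, C 18.2 → max 79.2 km
Location 3: residuals A 96.8, B 85.8, C 19.2 → max 96.8 km
Location 4: residuals A 0.0, B 0.0, C 0.0 → max 0.0 km
Location 5: residuals A 22.2, B 6.6, C 18.9 → max 22.2 km
Only Location 4 has all residuals ≈ 0.

Location 4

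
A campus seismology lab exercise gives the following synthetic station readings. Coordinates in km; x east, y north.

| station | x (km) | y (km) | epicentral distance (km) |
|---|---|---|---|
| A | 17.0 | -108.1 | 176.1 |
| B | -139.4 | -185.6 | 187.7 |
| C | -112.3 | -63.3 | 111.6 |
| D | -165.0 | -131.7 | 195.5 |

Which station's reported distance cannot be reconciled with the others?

B

Solve using three stations at a time. Using A, C, D (subtract circle equations pairwise → linear system) gives (x, y) ≈ (-75.2, 41.9).
Distances from that point to each station vs reported:
  A: calculated 176.1 vs reported 176.1 → residual 0.0 km
  B: calculated 236.4 vs reported 187.7 → residual 48.7 km
  C: calculated 111.6 vs reported 111.6 → residual 0.0 km
  D: calculated 195.5 vs reported 195.5 → residual 0.0 km
A, C, D are mutually consistent (residuals ≈ 0); B is off by 48.7 km.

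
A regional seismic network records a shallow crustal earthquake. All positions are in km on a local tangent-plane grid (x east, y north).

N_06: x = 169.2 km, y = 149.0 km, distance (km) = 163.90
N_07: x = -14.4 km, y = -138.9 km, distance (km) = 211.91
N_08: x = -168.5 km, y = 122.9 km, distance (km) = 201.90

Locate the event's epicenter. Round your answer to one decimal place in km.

(26.1, 69.1)

Circle about each station: (x − 169.2)² + (y − 149.0)² = 163.90²; (x + 14.4)² + (y + 138.9)² = 211.91²; (x + 168.5)² + (y − 122.9)² = 201.90².
Subtracting the N_06 equation from the N_07 and N_08 equations removes the quadratic terms:
-367.2 x − 575.8 y = -49371.71
-675.4 x − 52.2 y = -21233.38
Solving the 2×2 system: x ≈ 26.1, y ≈ 69.1 km.
Check against N_06 (with the unrounded x, y): √((x − 169.2)²+(y − 149.0)²) = 163.90 ≈ 163.90 km. ✓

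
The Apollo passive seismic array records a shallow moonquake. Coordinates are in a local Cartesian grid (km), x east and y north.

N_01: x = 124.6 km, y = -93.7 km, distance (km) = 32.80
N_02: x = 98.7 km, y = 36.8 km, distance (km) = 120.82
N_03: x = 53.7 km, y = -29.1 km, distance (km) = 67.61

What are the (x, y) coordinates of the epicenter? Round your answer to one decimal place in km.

Circle about each station: (x − 124.6)² + (y + 93.7)² = 32.80²; (x − 98.7)² + (y − 36.8)² = 120.82²; (x − 53.7)² + (y + 29.1)² = 67.61².
Subtracting pairs of circle equations eliminates x²+y² and gives linear equations (the radical axes):
-51.8 x + 261.0 y = -26730.55
-141.8 x + 129.2 y = -24069.62
Solving the 2×2 system: x ≈ 93.3, y ≈ -83.9 km.

x ≈ 93.3 km, y ≈ -83.9 km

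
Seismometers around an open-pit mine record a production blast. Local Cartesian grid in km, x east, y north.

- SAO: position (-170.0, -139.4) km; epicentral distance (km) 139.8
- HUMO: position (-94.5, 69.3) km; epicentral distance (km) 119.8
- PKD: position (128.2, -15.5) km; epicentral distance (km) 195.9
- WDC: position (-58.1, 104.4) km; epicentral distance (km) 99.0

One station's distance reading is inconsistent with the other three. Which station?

Solve using three stations at a time. Using SAO, HUMO, PKD (subtract circle equations pairwise → linear system) gives (x, y) ≈ (-65.2, -46.9).
Distances from that point to each station vs reported:
  SAO: calculated 139.8 vs reported 139.8 → residual 0.0 km
  HUMO: calculated 119.8 vs reported 119.8 → residual 0.0 km
  PKD: calculated 195.9 vs reported 195.9 → residual 0.0 km
  WDC: calculated 151.4 vs reported 99.0 → residual 52.4 km
SAO, HUMO, PKD are mutually consistent (residuals ≈ 0); WDC is off by 52.4 km.

WDC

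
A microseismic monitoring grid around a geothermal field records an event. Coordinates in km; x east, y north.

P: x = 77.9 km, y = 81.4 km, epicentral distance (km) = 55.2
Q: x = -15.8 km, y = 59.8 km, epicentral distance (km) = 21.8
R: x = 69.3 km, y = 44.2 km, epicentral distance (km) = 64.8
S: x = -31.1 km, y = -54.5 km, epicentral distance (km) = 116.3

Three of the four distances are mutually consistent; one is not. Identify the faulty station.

P

Solve using three stations at a time. Using Q, R, S (subtract circle equations pairwise → linear system) gives (x, y) ≈ (5.6, 55.9).
Distances from that point to each station vs reported:
  P: calculated 76.7 vs reported 55.2 → residual 21.5 km
  Q: calculated 21.7 vs reported 21.8 → residual 0.1 km
  R: calculated 64.8 vs reported 64.8 → residual 0.0 km
  S: calculated 116.3 vs reported 116.3 → residual 0.0 km
Q, R, S are mutually consistent (residuals ≈ 0); P is off by 21.5 km.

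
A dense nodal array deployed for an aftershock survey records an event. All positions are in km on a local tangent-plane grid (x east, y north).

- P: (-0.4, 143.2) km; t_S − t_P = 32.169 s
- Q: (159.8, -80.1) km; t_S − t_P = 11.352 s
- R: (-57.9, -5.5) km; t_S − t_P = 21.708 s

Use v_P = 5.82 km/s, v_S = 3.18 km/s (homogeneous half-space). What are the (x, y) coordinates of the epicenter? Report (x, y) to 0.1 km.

Distance from S−P lag: d = Δt · v_P v_S / (v_P − v_S) = Δt · (5.82·3.18)/(5.82−3.18) ≈ 7.0105·Δt.
So d_P = 225.52, d_Q = 79.58, d_R = 152.18 km.
Circle about each station: (x + 0.4)² + (y − 143.2)² = 225.52²; (x − 159.8)² + (y + 80.1)² = 79.58²; (x + 57.9)² + (y + 5.5)² = 152.18².
Subtracting pairs of circle equations eliminates x²+y² and gives linear equations (the radical axes):
320.4 x − 446.6 y = 55971.94
-115.0 x − 297.4 y = 10576.78
Solving the 2×2 system: x ≈ 81.3, y ≈ -67.0 km.

81.3 km east, -67.0 km north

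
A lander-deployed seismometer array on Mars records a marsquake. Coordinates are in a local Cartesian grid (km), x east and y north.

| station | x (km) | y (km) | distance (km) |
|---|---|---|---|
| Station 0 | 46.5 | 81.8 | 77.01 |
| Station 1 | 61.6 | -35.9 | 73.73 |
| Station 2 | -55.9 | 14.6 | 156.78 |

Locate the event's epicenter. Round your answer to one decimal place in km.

Circle about each station: (x − 46.5)² + (y − 81.8)² = 77.01²; (x − 61.6)² + (y + 35.9)² = 73.73²; (x + 55.9)² + (y − 14.6)² = 156.78².
Subtracting pairs of circle equations eliminates x²+y² and gives linear equations (the radical axes):
30.2 x − 235.4 y = -3275.69
-204.8 x − 134.4 y = -24164.95
Solving the 2×2 system: x ≈ 100.4, y ≈ 26.8 km.

x ≈ 100.4 km, y ≈ 26.8 km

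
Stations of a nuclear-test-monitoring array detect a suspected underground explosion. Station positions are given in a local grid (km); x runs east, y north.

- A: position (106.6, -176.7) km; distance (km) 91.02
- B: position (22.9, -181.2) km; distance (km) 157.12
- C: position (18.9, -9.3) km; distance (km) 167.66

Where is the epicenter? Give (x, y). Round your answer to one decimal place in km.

Circle about each station: (x − 106.6)² + (y + 176.7)² = 91.02²; (x − 22.9)² + (y + 181.2)² = 157.12²; (x − 18.9)² + (y + 9.3)² = 167.66².
Subtracting the A equation from the B and C equations removes the quadratic terms:
-167.4 x − 9.0 y = -25630.65
-175.4 x + 334.8 y = -61967.99
Solving the 2×2 system: x ≈ 158.6, y ≈ -102.0 km.

158.6 km east, -102.0 km north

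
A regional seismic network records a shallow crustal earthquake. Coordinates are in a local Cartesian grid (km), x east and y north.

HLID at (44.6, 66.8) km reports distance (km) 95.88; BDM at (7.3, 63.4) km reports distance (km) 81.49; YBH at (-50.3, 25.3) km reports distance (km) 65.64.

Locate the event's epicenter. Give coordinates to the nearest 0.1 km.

-0.7 km east, -17.7 km north

Circle about each station: (x − 44.6)² + (y − 66.8)² = 95.88²; (x − 7.3)² + (y − 63.4)² = 81.49²; (x + 50.3)² + (y − 25.3)² = 65.64².
Subtracting pairs of circle equations eliminates x²+y² and gives linear equations (the radical axes):
-74.6 x − 6.8 y = 173.80
-189.8 x − 83.0 y = 1603.14
Solving the 2×2 system: x ≈ -0.7, y ≈ -17.7 km.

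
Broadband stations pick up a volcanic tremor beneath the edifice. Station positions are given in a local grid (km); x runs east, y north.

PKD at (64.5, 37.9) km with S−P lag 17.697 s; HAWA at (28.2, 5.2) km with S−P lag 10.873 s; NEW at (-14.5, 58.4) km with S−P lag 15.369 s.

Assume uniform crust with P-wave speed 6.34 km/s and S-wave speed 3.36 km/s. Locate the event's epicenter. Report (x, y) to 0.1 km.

Distance from S−P lag: d = Δt · v_P v_S / (v_P − v_S) = Δt · (6.34·3.36)/(6.34−3.36) ≈ 7.1485·Δt.
So d_PKD = 126.51, d_HAWA = 77.73, d_NEW = 109.86 km.
Circle about each station: (x − 64.5)² + (y − 37.9)² = 126.51²; (x − 28.2)² + (y − 5.2)² = 77.73²; (x + 14.5)² + (y − 58.4)² = 109.86².
Subtracting the PKD equation from the HAWA and NEW equations removes the quadratic terms:
-72.6 x − 65.4 y = 5188.45
-158.0 x + 41.0 y = 1959.71
Solving the 2×2 system: x ≈ -25.6, y ≈ -50.9 km.

(-25.6, -50.9)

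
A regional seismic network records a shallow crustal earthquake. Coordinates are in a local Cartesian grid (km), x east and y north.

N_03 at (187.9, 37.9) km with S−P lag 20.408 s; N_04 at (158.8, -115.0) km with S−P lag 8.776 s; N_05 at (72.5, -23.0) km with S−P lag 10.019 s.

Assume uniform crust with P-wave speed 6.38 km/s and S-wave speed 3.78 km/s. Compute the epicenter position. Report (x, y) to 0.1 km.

Distance from S−P lag: d = Δt · v_P v_S / (v_P − v_S) = Δt · (6.38·3.78)/(6.38−3.78) ≈ 9.2755·Δt.
So d_N_03 = 189.30, d_N_04 = 81.40, d_N_05 = 92.93 km.
Circle about each station: (x − 187.9)² + (y − 37.9)² = 189.30²; (x − 158.8)² + (y + 115.0)² = 81.40²; (x − 72.5)² + (y + 23.0)² = 92.93².
Subtracting the N_03 equation from the N_04 and N_05 equations removes the quadratic terms:
-58.2 x − 305.8 y = 30908.15
-230.8 x − 121.8 y = -3759.06
Solving the 2×2 system: x ≈ 77.4, y ≈ -115.8 km.
Check against N_03 (with the unrounded x, y): √((x − 187.9)²+(y − 37.9)²) = 189.30 ≈ 189.30 km. ✓

(77.4, -115.8)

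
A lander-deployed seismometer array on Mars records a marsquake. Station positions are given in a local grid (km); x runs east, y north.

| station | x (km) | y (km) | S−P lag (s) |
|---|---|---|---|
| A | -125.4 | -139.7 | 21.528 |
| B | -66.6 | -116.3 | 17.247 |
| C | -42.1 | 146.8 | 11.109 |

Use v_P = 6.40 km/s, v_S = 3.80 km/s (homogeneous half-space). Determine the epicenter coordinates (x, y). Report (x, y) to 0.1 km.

-40.5 km east, 42.9 km north

Distance from S−P lag: d = Δt · v_P v_S / (v_P − v_S) = Δt · (6.40·3.80)/(6.40−3.80) ≈ 9.3538·Δt.
So d_A = 201.37, d_B = 161.33, d_C = 103.91 km.
Circle about each station: (x + 125.4)² + (y + 139.7)² = 201.37²; (x + 66.6)² + (y + 116.3)² = 161.33²; (x + 42.1)² + (y − 146.8)² = 103.91².
Subtracting the A equation from the B and C equations removes the quadratic terms:
117.6 x + 46.8 y = -2757.49
166.6 x + 573.0 y = 17833.99
Solving the 2×2 system: x ≈ -40.5, y ≈ 42.9 km.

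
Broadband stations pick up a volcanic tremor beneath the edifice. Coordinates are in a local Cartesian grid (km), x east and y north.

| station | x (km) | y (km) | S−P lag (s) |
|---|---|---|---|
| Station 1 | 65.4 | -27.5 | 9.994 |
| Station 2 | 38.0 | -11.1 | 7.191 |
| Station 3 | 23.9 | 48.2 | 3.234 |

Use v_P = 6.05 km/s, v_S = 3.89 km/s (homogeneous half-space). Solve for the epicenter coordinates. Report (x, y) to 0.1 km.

Distance from S−P lag: d = Δt · v_P v_S / (v_P − v_S) = Δt · (6.05·3.89)/(6.05−3.89) ≈ 10.8956·Δt.
So d_Station 1 = 108.89, d_Station 2 = 78.35, d_Station 3 = 35.24 km.
Circle about each station: (x − 65.4)² + (y + 27.5)² = 108.89²; (x − 38.0)² + (y + 11.1)² = 78.35²; (x − 23.9)² + (y − 48.2)² = 35.24².
Subtracting the Station 1 equation from the Station 2 and Station 3 equations removes the quadratic terms:
-54.8 x + 32.8 y = 2252.11
-83.0 x + 151.4 y = 8476.21
Solving the 2×2 system: x ≈ -11.3, y ≈ 49.8 km.

-11.3 km east, 49.8 km north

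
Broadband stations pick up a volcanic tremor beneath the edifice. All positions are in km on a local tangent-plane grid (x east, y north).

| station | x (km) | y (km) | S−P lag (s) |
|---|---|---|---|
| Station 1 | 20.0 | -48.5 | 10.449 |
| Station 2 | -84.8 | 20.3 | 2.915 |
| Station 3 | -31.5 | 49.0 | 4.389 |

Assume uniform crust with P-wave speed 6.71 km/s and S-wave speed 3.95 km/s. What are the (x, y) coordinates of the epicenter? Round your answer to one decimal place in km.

-57.2 km east, 15.6 km north

Distance from S−P lag: d = Δt · v_P v_S / (v_P − v_S) = Δt · (6.71·3.95)/(6.71−3.95) ≈ 9.6031·Δt.
So d_Station 1 = 100.34, d_Station 2 = 27.99, d_Station 3 = 42.15 km.
Circle about each station: (x − 20.0)² + (y + 48.5)² = 100.34²; (x + 84.8)² + (y − 20.3)² = 27.99²; (x + 31.5)² + (y − 49.0)² = 42.15².
Subtracting the Station 1 equation from the Station 2 and Station 3 equations removes the quadratic terms:
-209.6 x + 137.6 y = 14135.56
-103.0 x + 195.0 y = 8932.49
Solving the 2×2 system: x ≈ -57.2, y ≈ 15.6 km.
Check against Station 1 (with the unrounded x, y): √((x − 20.0)²+(y + 48.5)²) = 100.34 ≈ 100.34 km. ✓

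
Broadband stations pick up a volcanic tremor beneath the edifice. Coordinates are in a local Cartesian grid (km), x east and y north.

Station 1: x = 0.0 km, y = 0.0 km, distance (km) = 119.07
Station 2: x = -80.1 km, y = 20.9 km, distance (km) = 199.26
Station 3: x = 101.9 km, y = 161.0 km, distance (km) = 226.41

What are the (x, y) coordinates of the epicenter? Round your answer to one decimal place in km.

99.5 km east, -65.4 km north

Circle about each station: x² + y² = 119.07²; (x + 80.1)² + (y − 20.9)² = 199.26²; (x − 101.9)² + (y − 161.0)² = 226.41².
Subtracting pairs of circle equations eliminates x²+y² and gives linear equations (the radical axes):
-160.2 x + 41.8 y = -18674.06
203.8 x + 322.0 y = -779.21
Solving the 2×2 system: x ≈ 99.5, y ≈ -65.4 km.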